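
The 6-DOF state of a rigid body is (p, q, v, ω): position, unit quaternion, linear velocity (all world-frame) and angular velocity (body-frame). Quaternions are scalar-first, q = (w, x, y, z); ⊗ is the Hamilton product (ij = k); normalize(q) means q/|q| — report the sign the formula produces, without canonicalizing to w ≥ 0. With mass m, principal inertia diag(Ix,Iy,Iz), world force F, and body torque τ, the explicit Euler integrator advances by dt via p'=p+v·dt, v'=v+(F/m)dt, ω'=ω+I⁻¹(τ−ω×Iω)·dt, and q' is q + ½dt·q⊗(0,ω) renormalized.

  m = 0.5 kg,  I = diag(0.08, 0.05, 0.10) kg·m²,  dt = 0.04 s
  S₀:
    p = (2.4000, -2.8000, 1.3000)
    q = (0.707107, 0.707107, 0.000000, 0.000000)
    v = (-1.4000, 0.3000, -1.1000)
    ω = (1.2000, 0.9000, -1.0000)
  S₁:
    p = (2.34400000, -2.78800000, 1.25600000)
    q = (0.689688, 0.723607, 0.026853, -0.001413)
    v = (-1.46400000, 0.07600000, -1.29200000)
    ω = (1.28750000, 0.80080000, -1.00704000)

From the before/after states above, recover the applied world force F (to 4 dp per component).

F = (-0.8000, -2.8000, -2.4000)

velocity change Δv = (-0.06400000, -0.22400000, -0.19200000)
F = m·Δv/dt = (-0.8000, -2.8000, -2.4000)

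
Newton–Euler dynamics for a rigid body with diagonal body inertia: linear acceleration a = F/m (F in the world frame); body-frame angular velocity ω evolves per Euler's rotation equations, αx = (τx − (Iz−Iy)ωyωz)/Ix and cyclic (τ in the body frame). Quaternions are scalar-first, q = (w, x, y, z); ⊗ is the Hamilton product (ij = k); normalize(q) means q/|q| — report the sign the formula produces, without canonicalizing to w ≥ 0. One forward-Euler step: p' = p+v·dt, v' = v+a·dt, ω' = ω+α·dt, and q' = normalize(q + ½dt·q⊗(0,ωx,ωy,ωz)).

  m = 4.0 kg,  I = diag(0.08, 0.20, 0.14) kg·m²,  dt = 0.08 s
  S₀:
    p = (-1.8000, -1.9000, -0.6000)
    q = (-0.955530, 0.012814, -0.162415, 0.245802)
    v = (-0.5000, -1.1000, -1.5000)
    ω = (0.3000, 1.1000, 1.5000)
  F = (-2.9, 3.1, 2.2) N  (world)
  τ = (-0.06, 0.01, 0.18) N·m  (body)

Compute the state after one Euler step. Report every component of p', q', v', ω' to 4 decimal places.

p' = (-1.8400, -1.9880, -0.7200)
q' = (-0.9606, -0.0192, -0.2017, 0.1904)
v' = (-0.5580, -1.0380, -1.4560)
ω' = (0.3390, 1.1148, 1.5802)

a = F/m = (-0.7250, 0.7750, 0.5500)
p + v·dt = (-1.8400, -1.9880, -0.7200)
v + (F/m)dt = (-0.5580, -1.0380, -1.4560)
α = I⁻¹(τ − ω×Iω) = (0.4875, 0.1850, 1.0029)
ω' = ω + α·dt = (0.3390, 1.1148, 1.5802)
q⊗(0,ω) = (-0.1938907, -0.8006637, -0.9965634, -1.3704751)
q' = normalize(q + ½dt·q⊗(0,ω)) = (-0.9606, -0.0192, -0.2017, 0.1904)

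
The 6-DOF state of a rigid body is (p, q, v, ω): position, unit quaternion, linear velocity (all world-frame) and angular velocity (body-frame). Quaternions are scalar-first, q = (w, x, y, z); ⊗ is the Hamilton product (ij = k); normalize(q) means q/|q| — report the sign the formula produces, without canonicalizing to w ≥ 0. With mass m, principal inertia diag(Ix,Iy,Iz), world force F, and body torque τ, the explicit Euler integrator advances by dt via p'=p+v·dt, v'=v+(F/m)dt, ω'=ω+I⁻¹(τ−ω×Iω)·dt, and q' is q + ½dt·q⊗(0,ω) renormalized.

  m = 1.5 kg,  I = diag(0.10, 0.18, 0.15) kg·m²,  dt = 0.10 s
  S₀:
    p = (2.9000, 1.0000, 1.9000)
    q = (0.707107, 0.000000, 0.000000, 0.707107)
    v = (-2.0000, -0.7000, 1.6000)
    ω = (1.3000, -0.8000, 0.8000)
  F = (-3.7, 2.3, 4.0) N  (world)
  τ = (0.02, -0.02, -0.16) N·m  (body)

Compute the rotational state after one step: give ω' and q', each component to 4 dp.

ω' = (1.3008, -0.7822, 0.7488)
q' = (0.6763, 0.0740, 0.0176, 0.7327)

ω×(Iω) gyroscopic = (0.0192, -0.0520, -0.0832)
angular accel α = (0.0080, 0.1778, -0.5120)
new body rate ω' = (1.3008, -0.7822, 0.7488)
2q̇ = q⊗(0,ω) = (-0.5656856, 1.4849247, 0.3535535, 0.5656856)
q' = normalize(q + ½dt·q⊗(0,ω)) = (0.6763, 0.0740, 0.0176, 0.7327)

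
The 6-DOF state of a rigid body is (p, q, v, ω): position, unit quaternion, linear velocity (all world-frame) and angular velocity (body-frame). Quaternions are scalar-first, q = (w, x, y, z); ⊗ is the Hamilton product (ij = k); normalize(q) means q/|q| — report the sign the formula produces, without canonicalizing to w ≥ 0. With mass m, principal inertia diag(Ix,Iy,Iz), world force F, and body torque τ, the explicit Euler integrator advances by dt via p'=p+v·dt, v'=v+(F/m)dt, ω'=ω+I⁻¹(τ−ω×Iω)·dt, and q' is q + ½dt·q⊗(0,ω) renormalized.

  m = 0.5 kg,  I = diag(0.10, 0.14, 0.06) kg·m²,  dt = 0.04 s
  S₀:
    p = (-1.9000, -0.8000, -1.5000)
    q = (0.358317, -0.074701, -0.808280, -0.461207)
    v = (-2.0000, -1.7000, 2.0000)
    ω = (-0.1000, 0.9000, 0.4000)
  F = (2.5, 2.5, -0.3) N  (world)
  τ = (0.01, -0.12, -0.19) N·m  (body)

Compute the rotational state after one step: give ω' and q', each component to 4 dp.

α = I⁻¹(τ − ω×Iω) = (0.3880, -0.8457, -3.1067)
ω' = ω + α·dt = (-0.0845, 0.8662, 0.2757)
q⊗(0,ω) = (0.9044647, 0.0559426, 0.3984864, -0.0047321)
updated quaternion q' = (0.3763, -0.0736, -0.8002, -0.4612)

ω' = (-0.0845, 0.8662, 0.2757)
q' = (0.3763, -0.0736, -0.8002, -0.4612)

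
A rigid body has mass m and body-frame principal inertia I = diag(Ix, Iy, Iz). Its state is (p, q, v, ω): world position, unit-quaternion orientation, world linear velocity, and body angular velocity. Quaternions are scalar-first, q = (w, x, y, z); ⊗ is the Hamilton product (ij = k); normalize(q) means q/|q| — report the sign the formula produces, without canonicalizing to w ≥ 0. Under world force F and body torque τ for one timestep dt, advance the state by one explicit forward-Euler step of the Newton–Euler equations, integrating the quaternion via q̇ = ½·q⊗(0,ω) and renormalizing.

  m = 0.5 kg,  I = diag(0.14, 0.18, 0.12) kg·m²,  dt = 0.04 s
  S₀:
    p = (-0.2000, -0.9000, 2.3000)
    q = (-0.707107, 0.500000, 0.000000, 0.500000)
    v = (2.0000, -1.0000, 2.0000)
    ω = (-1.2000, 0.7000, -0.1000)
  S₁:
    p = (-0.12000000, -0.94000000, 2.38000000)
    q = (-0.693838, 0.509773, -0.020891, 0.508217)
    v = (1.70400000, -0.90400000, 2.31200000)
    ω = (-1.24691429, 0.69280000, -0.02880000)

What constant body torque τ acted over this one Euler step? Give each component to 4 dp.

τ = (-0.1600, -0.0300, 0.1800)

ω₁ − ω₀ = (-0.04691429, -0.00720000, 0.07120000)
precession coupling = (0.0042, 0.0024, -0.0336)
applied torque τ = (-0.1600, -0.0300, 0.1800)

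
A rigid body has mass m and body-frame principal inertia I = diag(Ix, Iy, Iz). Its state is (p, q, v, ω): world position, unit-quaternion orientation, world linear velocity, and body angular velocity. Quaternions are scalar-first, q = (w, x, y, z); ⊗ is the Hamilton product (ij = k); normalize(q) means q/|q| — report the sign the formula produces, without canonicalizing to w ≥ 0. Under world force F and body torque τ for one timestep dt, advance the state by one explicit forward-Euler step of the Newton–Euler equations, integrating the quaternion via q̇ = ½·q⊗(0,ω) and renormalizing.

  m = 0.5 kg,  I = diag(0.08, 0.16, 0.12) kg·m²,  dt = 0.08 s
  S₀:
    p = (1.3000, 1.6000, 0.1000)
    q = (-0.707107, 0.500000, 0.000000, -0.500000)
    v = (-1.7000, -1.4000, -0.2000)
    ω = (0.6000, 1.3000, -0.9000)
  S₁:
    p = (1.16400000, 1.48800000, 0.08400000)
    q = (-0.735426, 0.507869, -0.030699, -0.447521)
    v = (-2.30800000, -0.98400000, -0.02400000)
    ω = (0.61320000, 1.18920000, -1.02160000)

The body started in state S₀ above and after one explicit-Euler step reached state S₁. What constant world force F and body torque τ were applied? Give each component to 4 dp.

F = (-3.8000, 2.6000, 1.1000)
τ = (0.0600, -0.2000, -0.1200)

Δv = v₁−v₀ = (-0.60800000, 0.41600000, 0.17600000)
F = m·Δv/dt = (-3.8000, 2.6000, 1.1000)
Δω = ω₁−ω₀ = (0.01320000, -0.11080000, -0.12160000)
applied torque τ = (0.0600, -0.2000, -0.1200)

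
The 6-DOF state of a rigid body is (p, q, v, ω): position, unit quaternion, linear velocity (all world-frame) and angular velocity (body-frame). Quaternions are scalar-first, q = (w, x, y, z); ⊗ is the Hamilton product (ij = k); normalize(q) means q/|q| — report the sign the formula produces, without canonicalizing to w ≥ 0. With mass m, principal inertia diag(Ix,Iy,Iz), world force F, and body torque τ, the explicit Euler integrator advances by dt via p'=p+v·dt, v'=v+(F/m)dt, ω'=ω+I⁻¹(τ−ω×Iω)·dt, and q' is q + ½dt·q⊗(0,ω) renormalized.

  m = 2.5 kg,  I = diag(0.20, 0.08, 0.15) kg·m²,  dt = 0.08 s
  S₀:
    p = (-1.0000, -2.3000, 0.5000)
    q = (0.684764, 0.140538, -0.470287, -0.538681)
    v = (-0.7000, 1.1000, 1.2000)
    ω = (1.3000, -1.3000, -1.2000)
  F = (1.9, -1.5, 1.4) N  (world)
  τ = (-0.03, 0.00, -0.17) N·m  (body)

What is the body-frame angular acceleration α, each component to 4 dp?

precession coupling ω×(Iω) = (0.1092, -0.0780, 0.2028)
(τ − ω×Iω)/I = (-0.6960, 0.9750, -2.4853)

α = (-0.6960, 0.9750, -2.4853)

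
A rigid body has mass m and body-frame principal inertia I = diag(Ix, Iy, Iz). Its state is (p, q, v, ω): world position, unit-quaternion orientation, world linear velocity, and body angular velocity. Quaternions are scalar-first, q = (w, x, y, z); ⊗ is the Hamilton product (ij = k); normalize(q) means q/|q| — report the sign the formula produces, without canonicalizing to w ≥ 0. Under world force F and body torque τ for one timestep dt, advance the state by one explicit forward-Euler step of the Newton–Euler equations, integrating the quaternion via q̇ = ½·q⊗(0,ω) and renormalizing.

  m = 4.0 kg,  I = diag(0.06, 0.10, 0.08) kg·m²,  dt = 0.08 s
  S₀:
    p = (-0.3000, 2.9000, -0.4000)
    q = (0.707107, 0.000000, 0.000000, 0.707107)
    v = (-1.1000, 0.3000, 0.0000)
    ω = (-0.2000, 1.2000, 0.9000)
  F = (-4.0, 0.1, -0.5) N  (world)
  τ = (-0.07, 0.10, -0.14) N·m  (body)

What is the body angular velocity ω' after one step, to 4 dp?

α = I⁻¹(τ − ω×Iω) = (-0.8067, 0.9640, -1.6300)
ω' = ω + α·dt = (-0.2645, 1.2771, 0.7696)

ω' = (-0.2645, 1.2771, 0.7696)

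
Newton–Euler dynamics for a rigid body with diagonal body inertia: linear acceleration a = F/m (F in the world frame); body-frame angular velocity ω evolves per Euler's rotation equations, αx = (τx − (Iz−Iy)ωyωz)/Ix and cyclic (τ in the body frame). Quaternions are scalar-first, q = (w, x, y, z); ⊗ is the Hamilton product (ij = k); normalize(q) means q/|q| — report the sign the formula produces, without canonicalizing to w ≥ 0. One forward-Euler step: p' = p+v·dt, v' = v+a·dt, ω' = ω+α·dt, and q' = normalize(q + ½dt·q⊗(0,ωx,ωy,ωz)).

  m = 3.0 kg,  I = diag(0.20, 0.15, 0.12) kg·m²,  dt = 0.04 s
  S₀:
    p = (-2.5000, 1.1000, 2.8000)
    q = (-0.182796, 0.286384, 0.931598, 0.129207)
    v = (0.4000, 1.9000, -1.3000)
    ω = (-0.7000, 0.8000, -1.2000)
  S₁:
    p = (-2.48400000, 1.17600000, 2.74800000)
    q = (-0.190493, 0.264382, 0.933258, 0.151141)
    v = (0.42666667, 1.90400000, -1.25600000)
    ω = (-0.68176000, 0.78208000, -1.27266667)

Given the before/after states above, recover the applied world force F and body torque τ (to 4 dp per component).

F = (2.0000, 0.3000, 3.3000)
τ = (0.1200, 0.0000, -0.1900)

Δv = v₁−v₀ = (0.02666667, 0.00400000, 0.04400000)
m·(v₁−v₀)/dt = (2.0000, 0.3000, 3.3000)
Δω = ω₁−ω₀ = (0.01824000, -0.01792000, -0.07266667)
gyro term ω₀×Iω₀ = (0.0288, 0.0672, 0.0280)
τ = I·(Δω/dt) + ω₀×(Iω₀) = (0.1200, 0.0000, -0.1900)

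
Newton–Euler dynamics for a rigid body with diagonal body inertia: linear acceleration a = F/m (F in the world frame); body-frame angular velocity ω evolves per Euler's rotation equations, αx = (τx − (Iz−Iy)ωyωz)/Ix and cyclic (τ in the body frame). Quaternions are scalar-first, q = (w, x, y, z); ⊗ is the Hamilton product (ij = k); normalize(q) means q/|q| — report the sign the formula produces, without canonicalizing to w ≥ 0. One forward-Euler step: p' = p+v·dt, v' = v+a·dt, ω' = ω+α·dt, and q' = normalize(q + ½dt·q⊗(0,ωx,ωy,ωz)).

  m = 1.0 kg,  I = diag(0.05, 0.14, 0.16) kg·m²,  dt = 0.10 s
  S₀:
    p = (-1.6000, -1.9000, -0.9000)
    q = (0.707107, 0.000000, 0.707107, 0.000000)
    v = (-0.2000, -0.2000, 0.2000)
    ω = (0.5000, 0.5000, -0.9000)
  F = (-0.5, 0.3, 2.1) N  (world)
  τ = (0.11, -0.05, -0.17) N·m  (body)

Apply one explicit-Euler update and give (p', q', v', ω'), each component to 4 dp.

p' = (-1.6200, -1.9200, -0.8800)
q' = (0.6883, -0.0141, 0.7236, -0.0494)
v' = (-0.2500, -0.1700, 0.4100)
ω' = (0.7380, 0.4289, -1.0203)

ω×(Iω) gyroscopic = (-0.0090, 0.0495, 0.0225)
α = I⁻¹(τ − ω×Iω) = (2.3800, -0.7107, -1.2031)
new body rate ω' = (0.7380, 0.4289, -1.0203)
Hamilton product q⊗(0,ω) = (-0.3535535, -0.2828428, 0.3535535, -0.9899498)
updated quaternion q' = (0.6883, -0.0141, 0.7236, -0.0494)
p' = p + v·dt = (-1.6200, -1.9200, -0.8800)
new velocity v' = (-0.2500, -0.1700, 0.4100)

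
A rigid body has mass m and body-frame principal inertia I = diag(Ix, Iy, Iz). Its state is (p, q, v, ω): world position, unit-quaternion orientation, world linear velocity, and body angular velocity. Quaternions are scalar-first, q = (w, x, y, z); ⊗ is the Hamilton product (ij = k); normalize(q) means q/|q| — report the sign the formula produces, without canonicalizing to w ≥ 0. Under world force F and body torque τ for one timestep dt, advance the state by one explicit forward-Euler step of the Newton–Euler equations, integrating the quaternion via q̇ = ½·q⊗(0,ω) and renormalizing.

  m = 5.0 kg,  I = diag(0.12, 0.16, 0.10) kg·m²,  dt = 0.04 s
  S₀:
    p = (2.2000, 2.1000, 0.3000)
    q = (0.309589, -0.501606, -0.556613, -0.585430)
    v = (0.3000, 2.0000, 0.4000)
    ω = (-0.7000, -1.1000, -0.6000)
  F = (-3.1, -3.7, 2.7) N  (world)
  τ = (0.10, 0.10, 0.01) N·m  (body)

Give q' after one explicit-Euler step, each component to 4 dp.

q' = (0.2832, -0.5119, -0.5610, -0.5857)

q⊗(0,ω) = (-1.3146565, -0.5267175, -0.2317105, -0.0236159)
updated quaternion q' = (0.2832, -0.5119, -0.5610, -0.5857)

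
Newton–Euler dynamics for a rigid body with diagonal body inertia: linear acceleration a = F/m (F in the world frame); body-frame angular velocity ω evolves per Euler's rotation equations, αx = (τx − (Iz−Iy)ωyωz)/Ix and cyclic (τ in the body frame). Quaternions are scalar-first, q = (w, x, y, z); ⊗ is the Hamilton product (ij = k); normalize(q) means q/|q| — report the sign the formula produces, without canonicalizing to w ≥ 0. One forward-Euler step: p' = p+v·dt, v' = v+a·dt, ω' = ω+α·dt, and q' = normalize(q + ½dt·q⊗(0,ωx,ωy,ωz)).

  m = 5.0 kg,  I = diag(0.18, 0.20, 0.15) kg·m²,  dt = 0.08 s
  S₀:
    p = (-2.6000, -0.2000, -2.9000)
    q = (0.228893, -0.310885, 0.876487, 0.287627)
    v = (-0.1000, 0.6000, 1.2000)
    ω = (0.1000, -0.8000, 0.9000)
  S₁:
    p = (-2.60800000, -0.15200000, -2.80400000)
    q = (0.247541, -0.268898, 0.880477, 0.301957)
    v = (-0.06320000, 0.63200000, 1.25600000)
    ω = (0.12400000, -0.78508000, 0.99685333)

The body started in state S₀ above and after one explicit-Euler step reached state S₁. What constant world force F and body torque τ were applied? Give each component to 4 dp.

F = (2.3000, 2.0000, 3.5000)
τ = (0.0900, 0.0400, 0.1800)

v₁ − v₀ = (0.03680000, 0.03200000, 0.05600000)
m·(v₁−v₀)/dt = (2.3000, 2.0000, 3.5000)
ω₁ − ω₀ = (0.02400000, 0.01492000, 0.09685333)
applied torque τ = (0.0900, 0.0400, 0.1800)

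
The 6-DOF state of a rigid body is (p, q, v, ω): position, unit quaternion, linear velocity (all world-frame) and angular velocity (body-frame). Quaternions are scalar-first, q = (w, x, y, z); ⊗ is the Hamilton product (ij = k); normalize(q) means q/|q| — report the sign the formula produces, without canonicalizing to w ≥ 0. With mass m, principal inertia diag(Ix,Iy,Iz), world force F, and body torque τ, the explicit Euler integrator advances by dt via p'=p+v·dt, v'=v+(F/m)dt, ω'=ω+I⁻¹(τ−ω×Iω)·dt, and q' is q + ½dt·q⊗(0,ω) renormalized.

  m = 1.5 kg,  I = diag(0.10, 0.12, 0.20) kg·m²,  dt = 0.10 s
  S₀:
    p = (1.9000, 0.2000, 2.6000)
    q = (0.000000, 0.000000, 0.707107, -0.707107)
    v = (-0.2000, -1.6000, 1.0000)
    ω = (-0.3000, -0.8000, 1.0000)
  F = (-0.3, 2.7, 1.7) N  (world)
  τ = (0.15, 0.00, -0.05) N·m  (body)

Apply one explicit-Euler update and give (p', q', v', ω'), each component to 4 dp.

linear accel F/m = (-0.2000, 1.8000, 1.1333)
p + v·dt = (1.8800, 0.0400, 2.7000)
v + (F/m)dt = (-0.2200, -1.4200, 1.1133)
angular accel α = (2.1400, -0.2500, -0.2740)
ω + α·dt = (-0.0860, -0.8250, 0.9726)
2q̇ = q⊗(0,ω) = (1.2727926, 0.1414214, 0.2121321, 0.2121321)
q' = normalize(q + ½dt·q⊗(0,ω)) = (0.0635, 0.0071, 0.7162, -0.6950)

p' = (1.8800, 0.0400, 2.7000)
q' = (0.0635, 0.0071, 0.7162, -0.6950)
v' = (-0.2200, -1.4200, 1.1133)
ω' = (-0.0860, -0.8250, 0.9726)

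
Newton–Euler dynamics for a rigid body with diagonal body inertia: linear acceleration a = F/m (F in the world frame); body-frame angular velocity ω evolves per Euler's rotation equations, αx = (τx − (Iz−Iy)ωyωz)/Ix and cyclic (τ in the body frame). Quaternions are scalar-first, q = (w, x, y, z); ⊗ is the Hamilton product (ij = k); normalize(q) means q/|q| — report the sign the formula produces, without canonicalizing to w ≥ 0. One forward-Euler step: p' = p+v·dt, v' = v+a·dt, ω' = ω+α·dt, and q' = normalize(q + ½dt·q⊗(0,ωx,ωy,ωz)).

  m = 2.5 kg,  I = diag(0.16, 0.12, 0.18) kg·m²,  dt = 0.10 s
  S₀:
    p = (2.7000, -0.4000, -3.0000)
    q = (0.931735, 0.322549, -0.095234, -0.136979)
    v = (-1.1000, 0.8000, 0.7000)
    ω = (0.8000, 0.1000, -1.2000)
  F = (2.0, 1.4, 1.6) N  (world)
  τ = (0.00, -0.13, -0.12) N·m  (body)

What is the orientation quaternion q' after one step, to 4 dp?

q' = (0.9087, 0.3653, -0.0765, -0.1870)

Hamilton product q⊗(0,ω) = (-0.4128906, 0.8733667, 0.3706491, -1.0096399)
q' = normalize(q + ½dt·q⊗(0,ω)) = (0.9087, 0.3653, -0.0765, -0.1870)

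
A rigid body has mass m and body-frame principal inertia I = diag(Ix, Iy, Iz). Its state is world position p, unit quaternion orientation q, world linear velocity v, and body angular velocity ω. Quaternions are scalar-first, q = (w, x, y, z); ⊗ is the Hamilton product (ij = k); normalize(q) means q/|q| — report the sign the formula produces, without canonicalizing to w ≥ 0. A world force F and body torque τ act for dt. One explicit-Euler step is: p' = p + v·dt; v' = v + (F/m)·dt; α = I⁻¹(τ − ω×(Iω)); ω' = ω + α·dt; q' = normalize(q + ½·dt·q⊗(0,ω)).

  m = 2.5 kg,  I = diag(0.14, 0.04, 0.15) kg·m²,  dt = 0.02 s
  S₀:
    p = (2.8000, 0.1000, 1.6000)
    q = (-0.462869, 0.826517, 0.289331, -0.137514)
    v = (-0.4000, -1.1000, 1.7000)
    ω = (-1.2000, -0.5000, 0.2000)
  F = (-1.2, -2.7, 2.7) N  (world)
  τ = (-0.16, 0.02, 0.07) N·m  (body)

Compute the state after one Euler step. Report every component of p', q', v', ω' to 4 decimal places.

p' = (2.7920, 0.0780, 1.6340)
q' = (-0.4512, 0.8319, 0.2916, -0.1391)
v' = (-0.4096, -1.1216, 1.7216)
ω' = (-1.2213, -0.4912, 0.2173)

ω×(Iω) gyroscopic = (-0.0110, 0.0024, -0.0600)
angular accel α = (-1.0643, 0.4400, 0.8667)
ω' = ω + α·dt = (-1.2213, -0.4912, 0.2173)
2q̇ = q⊗(0,ω) = (1.1639887, 0.5445520, 0.2311479, -0.1586351)
q + ½dt·q⊗(0,ω), renormalized = (-0.4512, 0.8319, 0.2916, -0.1391)
new position p' = (2.7920, 0.0780, 1.6340)
v' = v + a·dt = (-0.4096, -1.1216, 1.7216)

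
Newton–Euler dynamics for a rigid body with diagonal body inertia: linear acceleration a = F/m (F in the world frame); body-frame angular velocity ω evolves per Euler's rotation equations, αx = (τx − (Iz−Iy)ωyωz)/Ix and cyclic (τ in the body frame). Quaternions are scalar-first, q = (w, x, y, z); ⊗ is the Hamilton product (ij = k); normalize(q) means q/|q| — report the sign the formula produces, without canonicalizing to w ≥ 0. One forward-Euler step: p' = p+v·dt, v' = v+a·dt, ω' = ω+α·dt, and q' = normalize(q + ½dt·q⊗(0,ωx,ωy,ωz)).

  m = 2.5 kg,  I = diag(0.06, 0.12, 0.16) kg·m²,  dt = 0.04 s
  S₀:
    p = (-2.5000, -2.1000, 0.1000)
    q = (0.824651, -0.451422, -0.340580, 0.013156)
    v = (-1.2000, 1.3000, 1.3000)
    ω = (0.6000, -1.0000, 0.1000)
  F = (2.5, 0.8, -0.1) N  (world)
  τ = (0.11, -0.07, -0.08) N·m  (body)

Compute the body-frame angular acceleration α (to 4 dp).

α = (1.9000, -0.5333, -0.2750)

gyro term ω×Iω = (-0.0040, -0.0060, -0.0360)
(τ − ω×Iω)/I = (1.9000, -0.5333, -0.2750)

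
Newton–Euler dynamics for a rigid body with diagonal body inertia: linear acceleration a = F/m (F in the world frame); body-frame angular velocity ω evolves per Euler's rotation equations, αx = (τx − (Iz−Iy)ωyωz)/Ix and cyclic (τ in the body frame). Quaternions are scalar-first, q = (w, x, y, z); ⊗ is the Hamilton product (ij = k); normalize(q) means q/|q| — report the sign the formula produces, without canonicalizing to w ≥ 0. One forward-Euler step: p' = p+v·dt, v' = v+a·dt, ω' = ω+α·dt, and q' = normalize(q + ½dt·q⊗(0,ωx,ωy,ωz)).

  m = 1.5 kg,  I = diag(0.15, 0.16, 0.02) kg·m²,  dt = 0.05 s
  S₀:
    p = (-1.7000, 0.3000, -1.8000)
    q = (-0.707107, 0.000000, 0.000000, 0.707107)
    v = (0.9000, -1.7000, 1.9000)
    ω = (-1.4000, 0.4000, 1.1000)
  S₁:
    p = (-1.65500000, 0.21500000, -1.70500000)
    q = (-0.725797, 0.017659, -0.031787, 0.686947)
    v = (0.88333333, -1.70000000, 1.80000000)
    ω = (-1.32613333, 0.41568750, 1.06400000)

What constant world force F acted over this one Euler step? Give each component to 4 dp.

F = (-0.5000, 0.0000, -3.0000)

Δv = v₁−v₀ = (-0.01666667, 0.00000000, -0.10000000)
F = m·Δv/dt = (-0.5000, 0.0000, -3.0000)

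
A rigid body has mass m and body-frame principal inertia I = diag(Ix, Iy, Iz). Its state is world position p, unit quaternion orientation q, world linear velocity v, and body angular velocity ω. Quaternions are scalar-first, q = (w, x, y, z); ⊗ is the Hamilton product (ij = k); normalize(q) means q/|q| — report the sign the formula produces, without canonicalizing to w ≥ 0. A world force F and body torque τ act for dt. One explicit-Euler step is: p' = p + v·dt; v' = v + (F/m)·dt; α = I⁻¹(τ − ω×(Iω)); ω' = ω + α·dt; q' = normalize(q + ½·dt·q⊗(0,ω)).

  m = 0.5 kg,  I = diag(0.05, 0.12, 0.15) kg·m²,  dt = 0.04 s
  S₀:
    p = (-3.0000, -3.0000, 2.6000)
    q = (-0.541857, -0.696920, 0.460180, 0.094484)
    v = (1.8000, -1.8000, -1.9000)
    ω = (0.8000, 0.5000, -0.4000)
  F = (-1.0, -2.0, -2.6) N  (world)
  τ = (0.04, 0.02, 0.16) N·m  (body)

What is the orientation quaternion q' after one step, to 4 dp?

2q̇ = q⊗(0,ω) = (0.3652396, -0.6647996, -0.4741093, -0.4998612)
q' = normalize(q + ½dt·q⊗(0,ω)) = (-0.5344, -0.7101, 0.4506, 0.0845)

q' = (-0.5344, -0.7101, 0.4506, 0.0845)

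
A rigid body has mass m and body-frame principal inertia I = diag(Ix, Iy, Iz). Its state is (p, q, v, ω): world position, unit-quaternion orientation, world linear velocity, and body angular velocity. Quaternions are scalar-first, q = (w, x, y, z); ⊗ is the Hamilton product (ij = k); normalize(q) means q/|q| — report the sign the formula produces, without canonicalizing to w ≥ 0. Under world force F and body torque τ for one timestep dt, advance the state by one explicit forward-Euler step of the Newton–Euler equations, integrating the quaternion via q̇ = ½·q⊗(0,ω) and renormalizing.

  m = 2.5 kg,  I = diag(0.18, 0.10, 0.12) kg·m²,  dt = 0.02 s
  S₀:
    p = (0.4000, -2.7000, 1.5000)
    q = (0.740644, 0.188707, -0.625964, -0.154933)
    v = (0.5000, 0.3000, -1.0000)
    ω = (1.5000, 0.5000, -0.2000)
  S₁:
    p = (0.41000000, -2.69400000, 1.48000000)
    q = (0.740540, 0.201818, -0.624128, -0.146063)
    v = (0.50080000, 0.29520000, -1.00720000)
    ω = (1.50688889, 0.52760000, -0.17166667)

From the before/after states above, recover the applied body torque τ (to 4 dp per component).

τ = (0.0600, 0.1200, 0.1100)

ω₁ − ω₀ = (0.00688889, 0.02760000, 0.02833333)
τ = I·(Δω/dt) + ω₀×(Iω₀) = (0.0600, 0.1200, 0.1100)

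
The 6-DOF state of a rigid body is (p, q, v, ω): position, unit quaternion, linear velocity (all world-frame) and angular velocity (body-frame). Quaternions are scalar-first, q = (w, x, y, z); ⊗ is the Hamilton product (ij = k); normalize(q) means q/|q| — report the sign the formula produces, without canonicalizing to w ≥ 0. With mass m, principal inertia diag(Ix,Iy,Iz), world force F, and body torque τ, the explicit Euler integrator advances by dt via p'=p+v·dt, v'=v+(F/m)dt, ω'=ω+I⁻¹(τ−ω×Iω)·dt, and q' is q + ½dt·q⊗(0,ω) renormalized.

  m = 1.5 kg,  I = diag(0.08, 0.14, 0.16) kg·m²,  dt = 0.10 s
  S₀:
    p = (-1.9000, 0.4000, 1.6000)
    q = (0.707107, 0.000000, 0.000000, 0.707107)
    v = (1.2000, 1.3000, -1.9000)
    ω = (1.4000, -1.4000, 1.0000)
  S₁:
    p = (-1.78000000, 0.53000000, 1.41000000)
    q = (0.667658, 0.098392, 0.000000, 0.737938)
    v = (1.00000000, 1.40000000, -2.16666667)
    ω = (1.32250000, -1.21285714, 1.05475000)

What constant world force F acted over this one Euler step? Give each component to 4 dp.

F = (-3.0000, 1.5000, -4.0000)

velocity change Δv = (-0.20000000, 0.10000000, -0.26666667)
F = m·Δv/dt = (-3.0000, 1.5000, -4.0000)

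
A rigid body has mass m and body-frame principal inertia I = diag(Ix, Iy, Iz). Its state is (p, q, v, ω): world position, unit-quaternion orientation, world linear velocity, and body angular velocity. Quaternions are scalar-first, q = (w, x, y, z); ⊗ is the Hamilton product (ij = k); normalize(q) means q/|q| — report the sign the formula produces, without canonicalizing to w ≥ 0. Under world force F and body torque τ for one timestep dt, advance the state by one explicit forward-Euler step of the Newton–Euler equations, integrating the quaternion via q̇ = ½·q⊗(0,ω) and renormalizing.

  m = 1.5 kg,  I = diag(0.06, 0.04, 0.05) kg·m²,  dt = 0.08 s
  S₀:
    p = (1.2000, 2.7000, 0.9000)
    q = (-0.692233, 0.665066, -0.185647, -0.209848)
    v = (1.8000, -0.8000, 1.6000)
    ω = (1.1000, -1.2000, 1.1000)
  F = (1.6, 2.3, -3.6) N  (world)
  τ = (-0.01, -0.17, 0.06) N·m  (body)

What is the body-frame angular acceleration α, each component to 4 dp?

α = (0.0533, -4.5525, 0.6720)

precession coupling ω×(Iω) = (-0.0132, 0.0121, 0.0264)
angular accel α = (0.0533, -4.5525, 0.6720)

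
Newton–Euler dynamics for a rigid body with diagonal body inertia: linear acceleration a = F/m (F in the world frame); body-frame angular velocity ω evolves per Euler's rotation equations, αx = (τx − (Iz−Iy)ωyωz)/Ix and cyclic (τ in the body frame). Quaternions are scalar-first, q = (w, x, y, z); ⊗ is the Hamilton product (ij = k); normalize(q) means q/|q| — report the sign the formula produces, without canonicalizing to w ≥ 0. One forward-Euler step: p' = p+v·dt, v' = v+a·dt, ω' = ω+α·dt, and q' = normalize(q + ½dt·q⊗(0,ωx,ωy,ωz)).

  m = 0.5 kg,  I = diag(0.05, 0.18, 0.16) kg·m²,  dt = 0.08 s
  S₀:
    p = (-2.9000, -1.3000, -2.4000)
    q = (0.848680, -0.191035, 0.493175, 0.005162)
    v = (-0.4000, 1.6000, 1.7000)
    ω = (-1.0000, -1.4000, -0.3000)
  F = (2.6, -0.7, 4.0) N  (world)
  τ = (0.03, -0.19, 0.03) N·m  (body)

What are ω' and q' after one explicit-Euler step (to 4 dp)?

ω×(Iω) gyroscopic = (-0.0084, -0.0330, 0.1820)
angular accel α = (0.7680, -0.8722, -0.9500)
ω + α·dt = (-0.9386, -1.4698, -0.3760)
q⊗(0,ω) = (0.5009586, -0.9894057, -1.2506245, 0.5060200)
updated quaternion q' = (0.8666, -0.2301, 0.4421, 0.0253)

ω' = (-0.9386, -1.4698, -0.3760)
q' = (0.8666, -0.2301, 0.4421, 0.0253)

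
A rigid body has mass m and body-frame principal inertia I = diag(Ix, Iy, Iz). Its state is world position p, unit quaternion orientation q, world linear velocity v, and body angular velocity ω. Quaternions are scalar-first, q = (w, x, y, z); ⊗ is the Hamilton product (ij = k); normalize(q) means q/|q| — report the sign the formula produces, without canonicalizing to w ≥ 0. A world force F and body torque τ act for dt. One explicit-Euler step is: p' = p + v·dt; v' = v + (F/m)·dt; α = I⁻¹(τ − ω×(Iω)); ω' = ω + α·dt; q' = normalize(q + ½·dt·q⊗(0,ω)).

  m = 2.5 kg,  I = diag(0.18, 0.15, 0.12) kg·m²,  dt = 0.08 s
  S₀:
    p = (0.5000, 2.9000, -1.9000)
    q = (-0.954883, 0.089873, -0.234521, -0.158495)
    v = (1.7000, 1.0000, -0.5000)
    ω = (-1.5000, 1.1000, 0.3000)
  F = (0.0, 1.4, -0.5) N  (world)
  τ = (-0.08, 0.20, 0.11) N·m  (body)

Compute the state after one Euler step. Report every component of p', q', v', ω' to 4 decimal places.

p' = (0.6360, 2.9800, -1.9400)
q' = (-0.9346, 0.1509, -0.2673, -0.1796)
v' = (1.7000, 1.0448, -0.5160)
ω' = (-1.5312, 1.2211, 0.3403)

a = F/m = (0.0000, 0.5600, -0.2000)
p + v·dt = (0.6360, 2.9800, -1.9400)
v + (F/m)dt = (1.7000, 1.0448, -0.5160)
ω×(Iω) gyroscopic = (-0.0099, -0.0270, 0.0495)
(τ − ω×Iω)/I = (-0.3894, 1.5133, 0.5042)
ω + α·dt = (-1.5312, 1.2211, 0.3403)
q⊗(0,ω) = (0.4403311, 1.5363127, -0.8395907, -0.5393861)
updated quaternion q' = (-0.9346, 0.1509, -0.2673, -0.1796)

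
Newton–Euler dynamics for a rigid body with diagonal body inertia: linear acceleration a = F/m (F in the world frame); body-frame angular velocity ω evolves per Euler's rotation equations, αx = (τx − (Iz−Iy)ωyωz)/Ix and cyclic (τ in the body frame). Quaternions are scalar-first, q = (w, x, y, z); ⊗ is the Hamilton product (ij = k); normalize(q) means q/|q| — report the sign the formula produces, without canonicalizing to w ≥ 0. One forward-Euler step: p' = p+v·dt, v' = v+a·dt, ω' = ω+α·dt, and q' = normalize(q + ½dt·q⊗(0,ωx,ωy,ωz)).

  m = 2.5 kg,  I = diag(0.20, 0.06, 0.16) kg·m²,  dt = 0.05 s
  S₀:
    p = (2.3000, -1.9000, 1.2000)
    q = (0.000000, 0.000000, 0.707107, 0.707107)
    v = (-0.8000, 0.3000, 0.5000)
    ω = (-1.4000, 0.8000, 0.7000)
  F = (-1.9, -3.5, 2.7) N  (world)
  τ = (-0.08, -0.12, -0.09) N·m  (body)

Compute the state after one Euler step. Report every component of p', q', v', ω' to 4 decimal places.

new position p' = (2.2600, -1.8850, 1.2250)
new velocity v' = (-0.8380, 0.2300, 0.5540)
gyro term ω×Iω = (0.0560, -0.0392, 0.1568)
angular accel α = (-0.6800, -1.3467, -1.5425)
ω + α·dt = (-1.4340, 0.7327, 0.6229)
q⊗(0,ω) = (-1.0606605, -0.0707107, -0.9899498, 0.9899498)
q + ½dt·q⊗(0,ω), renormalized = (-0.0265, -0.0018, 0.6817, 0.7311)

p' = (2.2600, -1.8850, 1.2250)
q' = (-0.0265, -0.0018, 0.6817, 0.7311)
v' = (-0.8380, 0.2300, 0.5540)
ω' = (-1.4340, 0.7327, 0.6229)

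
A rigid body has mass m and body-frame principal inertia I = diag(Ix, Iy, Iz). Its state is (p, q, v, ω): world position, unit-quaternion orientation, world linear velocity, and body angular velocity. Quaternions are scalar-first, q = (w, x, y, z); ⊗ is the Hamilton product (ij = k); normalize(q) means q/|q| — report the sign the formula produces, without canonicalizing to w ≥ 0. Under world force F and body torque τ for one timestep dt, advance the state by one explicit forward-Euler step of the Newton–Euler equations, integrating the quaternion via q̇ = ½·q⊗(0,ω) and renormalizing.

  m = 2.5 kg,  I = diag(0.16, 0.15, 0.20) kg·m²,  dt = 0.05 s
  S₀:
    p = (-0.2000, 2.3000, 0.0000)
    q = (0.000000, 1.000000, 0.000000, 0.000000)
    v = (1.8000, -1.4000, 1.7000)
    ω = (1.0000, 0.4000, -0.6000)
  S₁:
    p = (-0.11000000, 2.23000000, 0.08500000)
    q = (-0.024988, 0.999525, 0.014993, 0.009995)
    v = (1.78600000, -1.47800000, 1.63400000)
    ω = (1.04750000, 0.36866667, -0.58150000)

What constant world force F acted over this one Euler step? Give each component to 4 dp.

F = (-0.7000, -3.9000, -3.3000)

Δv = v₁−v₀ = (-0.01400000, -0.07800000, -0.06600000)
applied force F = (-0.7000, -3.9000, -3.3000)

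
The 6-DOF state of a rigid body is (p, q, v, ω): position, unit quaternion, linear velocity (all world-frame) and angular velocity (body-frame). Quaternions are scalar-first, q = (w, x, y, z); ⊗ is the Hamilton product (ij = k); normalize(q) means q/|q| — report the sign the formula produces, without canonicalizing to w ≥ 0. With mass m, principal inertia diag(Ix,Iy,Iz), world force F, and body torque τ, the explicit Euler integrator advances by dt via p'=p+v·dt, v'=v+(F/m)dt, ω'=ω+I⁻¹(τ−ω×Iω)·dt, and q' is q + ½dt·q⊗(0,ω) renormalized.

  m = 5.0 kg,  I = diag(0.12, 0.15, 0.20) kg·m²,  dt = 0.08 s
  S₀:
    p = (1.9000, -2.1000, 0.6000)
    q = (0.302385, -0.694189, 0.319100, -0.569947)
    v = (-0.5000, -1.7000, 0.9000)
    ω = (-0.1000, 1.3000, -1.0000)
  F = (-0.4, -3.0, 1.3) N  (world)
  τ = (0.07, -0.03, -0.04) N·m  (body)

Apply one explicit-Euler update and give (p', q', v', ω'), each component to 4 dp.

a = (-0.0800, -0.6000, 0.2600)
new position p' = (1.8600, -2.2360, 0.6720)
v + (F/m)dt = (-0.5064, -1.7480, 0.9208)
(τ − ω×Iω)/I = (1.1250, -0.1467, -0.1805)
new body rate ω' = (-0.0100, 1.2883, -1.0144)
2q̇ = q⊗(0,ω) = (-1.0541959, 0.3915926, -0.2440938, -1.1729207)
q + ½dt·q⊗(0,ω), renormalized = (0.2597, -0.6771, 0.3087, -0.6155)

p' = (1.8600, -2.2360, 0.6720)
q' = (0.2597, -0.6771, 0.3087, -0.6155)
v' = (-0.5064, -1.7480, 0.9208)
ω' = (-0.0100, 1.2883, -1.0144)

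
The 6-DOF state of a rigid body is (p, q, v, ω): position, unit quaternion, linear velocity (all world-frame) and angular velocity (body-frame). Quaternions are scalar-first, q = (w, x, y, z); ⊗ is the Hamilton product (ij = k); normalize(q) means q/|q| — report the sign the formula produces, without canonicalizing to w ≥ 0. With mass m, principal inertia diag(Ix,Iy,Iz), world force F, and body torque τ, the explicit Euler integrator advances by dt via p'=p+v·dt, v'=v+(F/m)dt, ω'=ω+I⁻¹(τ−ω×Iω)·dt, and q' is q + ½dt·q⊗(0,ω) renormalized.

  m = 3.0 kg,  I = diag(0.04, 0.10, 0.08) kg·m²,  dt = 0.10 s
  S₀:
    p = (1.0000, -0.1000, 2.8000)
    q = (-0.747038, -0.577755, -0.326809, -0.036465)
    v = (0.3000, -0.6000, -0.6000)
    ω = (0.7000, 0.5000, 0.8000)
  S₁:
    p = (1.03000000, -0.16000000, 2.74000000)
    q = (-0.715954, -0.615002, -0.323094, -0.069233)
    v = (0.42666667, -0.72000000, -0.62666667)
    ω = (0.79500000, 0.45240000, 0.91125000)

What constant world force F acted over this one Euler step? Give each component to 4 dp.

F = (3.8000, -3.6000, -0.8000)

Δv = v₁−v₀ = (0.12666667, -0.12000000, -0.02666667)
m·(v₁−v₀)/dt = (3.8000, -3.6000, -0.8000)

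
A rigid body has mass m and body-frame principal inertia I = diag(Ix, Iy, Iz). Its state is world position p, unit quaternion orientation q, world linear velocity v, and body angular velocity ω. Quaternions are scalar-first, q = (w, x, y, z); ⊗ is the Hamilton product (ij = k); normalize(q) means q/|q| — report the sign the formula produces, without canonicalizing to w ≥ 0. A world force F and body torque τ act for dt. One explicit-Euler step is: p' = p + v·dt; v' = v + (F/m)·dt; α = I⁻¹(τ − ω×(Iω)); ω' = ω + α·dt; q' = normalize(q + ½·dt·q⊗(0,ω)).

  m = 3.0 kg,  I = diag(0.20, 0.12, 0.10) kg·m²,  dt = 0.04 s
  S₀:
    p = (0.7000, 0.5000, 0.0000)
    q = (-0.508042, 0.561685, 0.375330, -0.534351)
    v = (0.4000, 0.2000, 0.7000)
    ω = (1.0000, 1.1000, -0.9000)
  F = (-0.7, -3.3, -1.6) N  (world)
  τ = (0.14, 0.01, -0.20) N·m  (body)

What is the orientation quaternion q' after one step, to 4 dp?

q' = (-0.5368, 0.5562, 0.3634, -0.5200)

Hamilton product q⊗(0,ω) = (-1.4554639, -0.2580529, -0.5876807, 0.6997613)
q' = normalize(q + ½dt·q⊗(0,ω)) = (-0.5368, 0.5562, 0.3634, -0.5200)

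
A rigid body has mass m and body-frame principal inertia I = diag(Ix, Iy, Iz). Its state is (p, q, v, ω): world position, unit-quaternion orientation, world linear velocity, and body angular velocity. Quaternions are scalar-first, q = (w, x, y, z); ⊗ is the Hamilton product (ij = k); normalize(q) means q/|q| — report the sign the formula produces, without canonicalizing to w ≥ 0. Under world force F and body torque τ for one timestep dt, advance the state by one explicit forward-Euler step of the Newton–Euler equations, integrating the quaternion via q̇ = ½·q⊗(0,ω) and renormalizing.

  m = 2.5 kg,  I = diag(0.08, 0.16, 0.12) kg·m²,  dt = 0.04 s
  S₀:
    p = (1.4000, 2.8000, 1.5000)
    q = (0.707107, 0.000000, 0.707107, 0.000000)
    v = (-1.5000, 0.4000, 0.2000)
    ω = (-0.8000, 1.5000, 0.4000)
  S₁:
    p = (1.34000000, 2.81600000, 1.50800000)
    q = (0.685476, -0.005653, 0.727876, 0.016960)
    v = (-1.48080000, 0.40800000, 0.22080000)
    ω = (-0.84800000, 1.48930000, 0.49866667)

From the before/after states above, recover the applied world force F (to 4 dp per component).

v₁ − v₀ = (0.01920000, 0.00800000, 0.02080000)
F = m·Δv/dt = (1.2000, 0.5000, 1.3000)

F = (1.2000, 0.5000, 1.3000)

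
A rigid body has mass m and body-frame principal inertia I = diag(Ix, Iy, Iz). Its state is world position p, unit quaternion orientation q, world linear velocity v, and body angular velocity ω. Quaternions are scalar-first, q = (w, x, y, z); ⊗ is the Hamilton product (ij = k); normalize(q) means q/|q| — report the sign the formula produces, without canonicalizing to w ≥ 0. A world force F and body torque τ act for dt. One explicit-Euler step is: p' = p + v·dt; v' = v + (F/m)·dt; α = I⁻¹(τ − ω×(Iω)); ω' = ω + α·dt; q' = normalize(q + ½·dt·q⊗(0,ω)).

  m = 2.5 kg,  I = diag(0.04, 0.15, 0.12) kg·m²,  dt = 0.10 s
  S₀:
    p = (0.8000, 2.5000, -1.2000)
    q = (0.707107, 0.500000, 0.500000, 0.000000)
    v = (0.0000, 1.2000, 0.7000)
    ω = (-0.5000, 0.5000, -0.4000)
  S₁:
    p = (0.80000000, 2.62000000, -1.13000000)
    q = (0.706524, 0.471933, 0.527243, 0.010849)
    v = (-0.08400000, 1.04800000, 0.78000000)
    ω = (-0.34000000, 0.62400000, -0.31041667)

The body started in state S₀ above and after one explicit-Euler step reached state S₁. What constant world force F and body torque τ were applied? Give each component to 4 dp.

velocity change Δv = (-0.08400000, -0.15200000, 0.08000000)
m·(v₁−v₀)/dt = (-2.1000, -3.8000, 2.0000)
ω₁ − ω₀ = (0.16000000, 0.12400000, 0.08958333)
ω₀×(Iω₀) = (0.0060, -0.0160, -0.0275)
applied torque τ = (0.0700, 0.1700, 0.0800)

F = (-2.1000, -3.8000, 2.0000)
τ = (0.0700, 0.1700, 0.0800)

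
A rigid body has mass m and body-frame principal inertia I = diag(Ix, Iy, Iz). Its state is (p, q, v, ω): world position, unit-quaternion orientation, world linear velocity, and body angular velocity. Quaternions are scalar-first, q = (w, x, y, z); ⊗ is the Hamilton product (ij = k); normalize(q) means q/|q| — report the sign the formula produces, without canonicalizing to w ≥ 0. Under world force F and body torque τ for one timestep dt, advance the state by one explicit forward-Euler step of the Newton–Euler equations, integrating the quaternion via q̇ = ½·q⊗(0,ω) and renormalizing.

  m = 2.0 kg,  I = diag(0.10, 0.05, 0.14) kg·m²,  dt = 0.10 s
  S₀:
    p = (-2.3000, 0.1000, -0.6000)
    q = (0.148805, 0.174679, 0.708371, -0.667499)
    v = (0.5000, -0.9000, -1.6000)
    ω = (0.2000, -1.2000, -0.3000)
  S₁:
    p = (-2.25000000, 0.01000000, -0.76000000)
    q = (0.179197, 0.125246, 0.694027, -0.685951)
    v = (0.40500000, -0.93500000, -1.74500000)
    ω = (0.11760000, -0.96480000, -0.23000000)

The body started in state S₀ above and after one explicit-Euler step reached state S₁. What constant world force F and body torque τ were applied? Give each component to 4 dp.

F = (-1.9000, -0.7000, -2.9000)
τ = (-0.0500, 0.1200, 0.1100)

velocity change Δv = (-0.09500000, -0.03500000, -0.14500000)
m·(v₁−v₀)/dt = (-1.9000, -0.7000, -2.9000)
ω₁ − ω₀ = (-0.08240000, 0.23520000, 0.07000000)
I·α + gyro = (-0.0500, 0.1200, 0.1100)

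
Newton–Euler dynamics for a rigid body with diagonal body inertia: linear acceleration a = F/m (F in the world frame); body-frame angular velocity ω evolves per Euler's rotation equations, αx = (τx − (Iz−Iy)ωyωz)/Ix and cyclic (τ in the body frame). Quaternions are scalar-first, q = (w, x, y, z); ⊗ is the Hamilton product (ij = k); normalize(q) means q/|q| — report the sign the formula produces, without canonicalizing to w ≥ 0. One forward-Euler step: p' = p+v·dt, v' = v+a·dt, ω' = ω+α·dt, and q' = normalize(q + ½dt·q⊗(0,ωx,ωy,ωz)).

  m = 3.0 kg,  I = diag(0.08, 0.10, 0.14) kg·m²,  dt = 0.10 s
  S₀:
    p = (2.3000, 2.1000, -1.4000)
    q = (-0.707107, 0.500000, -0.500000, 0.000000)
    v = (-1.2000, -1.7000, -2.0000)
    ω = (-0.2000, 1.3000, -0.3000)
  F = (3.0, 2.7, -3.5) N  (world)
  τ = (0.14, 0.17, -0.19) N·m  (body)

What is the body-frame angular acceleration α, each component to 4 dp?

α = (1.9450, 1.7360, -1.3200)

ω×(Iω) gyroscopic = (-0.0156, -0.0036, -0.0052)
α = I⁻¹(τ − ω×Iω) = (1.9450, 1.7360, -1.3200)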